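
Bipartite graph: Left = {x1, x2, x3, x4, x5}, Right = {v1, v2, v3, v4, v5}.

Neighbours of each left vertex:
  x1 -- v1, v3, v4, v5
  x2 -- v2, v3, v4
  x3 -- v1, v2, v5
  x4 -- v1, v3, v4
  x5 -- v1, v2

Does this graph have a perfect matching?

A valid assignment of size 5: x1–v1, x2–v4, x3–v5, x4–v3, x5–v2.
All 5 left vertices are covered.

Yes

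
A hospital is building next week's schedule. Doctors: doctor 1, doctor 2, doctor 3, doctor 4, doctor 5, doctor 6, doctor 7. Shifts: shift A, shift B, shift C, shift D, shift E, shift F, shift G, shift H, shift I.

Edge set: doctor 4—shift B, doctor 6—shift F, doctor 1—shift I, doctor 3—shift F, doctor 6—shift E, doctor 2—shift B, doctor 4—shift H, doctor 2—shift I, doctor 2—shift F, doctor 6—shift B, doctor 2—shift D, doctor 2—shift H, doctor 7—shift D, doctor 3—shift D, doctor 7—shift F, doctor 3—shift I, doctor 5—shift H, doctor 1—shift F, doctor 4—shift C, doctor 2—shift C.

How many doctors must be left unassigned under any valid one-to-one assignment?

One maximum matching: doctor 1–shift I, doctor 2–shift B, doctor 3–shift D, doctor 4–shift C, doctor 5–shift H, doctor 6–shift E, doctor 7–shift F.
All 7 doctors are matched, so no larger matching exists.
That matches 7 of the 7, leaving 0 unmatched; no matching can do better.

0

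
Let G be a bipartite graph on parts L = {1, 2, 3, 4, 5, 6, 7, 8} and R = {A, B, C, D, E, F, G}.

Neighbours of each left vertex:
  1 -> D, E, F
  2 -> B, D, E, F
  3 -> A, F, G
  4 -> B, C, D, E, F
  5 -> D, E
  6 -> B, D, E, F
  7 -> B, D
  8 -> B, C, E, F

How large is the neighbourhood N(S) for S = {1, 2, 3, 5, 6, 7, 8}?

7

The union of neighbours of {1, 2, 3, 5, 6, 7, 8} is {A, B, C, D, E, F, G}, which has 7 elements.
Since |N(S)| = 7 ≥ |S| = 7, Hall's condition holds for this subset.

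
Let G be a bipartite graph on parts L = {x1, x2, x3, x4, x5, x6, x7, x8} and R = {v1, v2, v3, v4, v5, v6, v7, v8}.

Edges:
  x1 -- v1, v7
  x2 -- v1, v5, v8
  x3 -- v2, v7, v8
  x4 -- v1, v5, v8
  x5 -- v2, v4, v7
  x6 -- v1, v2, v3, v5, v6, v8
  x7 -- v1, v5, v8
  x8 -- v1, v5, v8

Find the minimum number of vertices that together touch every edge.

7

A maximum matching has 7 edges (e.g. x1–v7, x2–v5, x3–v2, x4–v8, x5–v4, x6–v3, x7–v1).
By König's theorem the minimum vertex cover has the same size. One such cover is {x1, x3, x5, x6, v1, v5, v8}.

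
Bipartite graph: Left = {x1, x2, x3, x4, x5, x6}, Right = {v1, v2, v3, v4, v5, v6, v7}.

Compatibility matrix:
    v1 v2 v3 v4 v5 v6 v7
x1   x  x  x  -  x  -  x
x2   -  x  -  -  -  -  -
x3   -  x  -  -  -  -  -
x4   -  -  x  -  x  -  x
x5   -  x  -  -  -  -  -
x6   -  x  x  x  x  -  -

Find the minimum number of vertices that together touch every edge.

4

A maximum matching has 4 edges (e.g. x1–v3, x2–v2, x4–v7, x6–v4).
By König's theorem the minimum vertex cover has the same size. One such cover is {x1, x4, x6, v2}.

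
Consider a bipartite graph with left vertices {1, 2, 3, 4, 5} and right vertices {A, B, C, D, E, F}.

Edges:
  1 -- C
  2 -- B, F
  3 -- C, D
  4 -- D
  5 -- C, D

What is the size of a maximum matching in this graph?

3

For example, pair 1-C, 2-B, 3-D.
The set {1, 3, 4, 5} has only 2 neighbours ({C, D}), so by Hall's theorem at most 3 of the 5 left vertices can be matched.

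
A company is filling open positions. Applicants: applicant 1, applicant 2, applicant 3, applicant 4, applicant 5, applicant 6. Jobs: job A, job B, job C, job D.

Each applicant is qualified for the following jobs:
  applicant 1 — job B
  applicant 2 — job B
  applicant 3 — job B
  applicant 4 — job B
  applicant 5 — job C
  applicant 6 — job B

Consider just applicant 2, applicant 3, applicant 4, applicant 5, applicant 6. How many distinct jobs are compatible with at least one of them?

The union of neighbours of {applicant 2, applicant 3, applicant 4, applicant 5, applicant 6} is {job B, job C}, which has 2 elements.
Since |N(S)| = 2 < |S| = 5, Hall's condition fails for this subset.

2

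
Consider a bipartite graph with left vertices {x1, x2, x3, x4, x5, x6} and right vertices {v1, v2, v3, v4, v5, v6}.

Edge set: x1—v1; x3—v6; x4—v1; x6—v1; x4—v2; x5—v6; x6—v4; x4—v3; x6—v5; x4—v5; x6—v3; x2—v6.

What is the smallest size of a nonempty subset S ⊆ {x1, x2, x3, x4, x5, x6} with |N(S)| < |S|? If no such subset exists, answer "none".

Take S = {x2, x3}. Its neighbourhood is {v6}, so |N(S)| = 1 < |S| = 2.
No single vertex violates Hall's condition since each has at least one neighbour, so 2 is the minimum.

2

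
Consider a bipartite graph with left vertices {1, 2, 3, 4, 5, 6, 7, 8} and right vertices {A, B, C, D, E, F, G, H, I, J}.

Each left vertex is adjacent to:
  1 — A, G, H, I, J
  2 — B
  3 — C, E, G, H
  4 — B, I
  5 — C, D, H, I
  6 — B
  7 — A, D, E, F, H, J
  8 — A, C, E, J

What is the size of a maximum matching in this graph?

For example, pair 1→G, 2→B, 3→C, 4→I, 5→D, 7→J, 8→E.
The set {2, 6} has only 1 neighbour ({B}), so by Hall's theorem at most 7 of the 8 left vertices can be matched.

7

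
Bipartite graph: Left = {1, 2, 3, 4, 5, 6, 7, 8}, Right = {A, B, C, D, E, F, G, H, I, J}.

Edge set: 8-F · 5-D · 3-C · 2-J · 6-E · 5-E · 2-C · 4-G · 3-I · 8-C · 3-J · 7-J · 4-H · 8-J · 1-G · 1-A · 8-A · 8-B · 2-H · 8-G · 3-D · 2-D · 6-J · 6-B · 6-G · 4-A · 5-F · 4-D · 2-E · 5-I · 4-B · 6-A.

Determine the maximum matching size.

8

One maximum matching: 1→A, 2→H, 3→C, 4→B, 5→D, 6→E, 7→J, 8→G.
All 8 left vertices are matched, so no larger matching exists.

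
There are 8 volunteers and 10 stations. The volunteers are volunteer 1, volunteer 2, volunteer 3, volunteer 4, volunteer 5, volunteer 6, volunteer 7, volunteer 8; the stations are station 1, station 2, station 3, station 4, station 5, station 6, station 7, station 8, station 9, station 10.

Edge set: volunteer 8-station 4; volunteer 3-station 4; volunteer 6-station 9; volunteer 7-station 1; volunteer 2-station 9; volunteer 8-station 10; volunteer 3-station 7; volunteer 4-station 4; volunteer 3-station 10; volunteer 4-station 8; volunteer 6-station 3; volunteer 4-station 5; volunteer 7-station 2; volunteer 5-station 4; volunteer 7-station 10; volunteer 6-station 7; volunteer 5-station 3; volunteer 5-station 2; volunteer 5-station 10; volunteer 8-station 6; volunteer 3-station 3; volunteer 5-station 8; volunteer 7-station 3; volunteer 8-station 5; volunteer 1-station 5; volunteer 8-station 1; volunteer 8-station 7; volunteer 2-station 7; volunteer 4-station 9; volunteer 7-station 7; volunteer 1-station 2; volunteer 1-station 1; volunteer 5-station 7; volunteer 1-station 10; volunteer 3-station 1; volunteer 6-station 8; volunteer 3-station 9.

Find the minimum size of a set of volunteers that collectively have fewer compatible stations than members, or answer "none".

A matching saturating every volunteer exists, for instance volunteer 1→station 5, volunteer 2→station 9, volunteer 3→station 1, volunteer 4→station 4, volunteer 5→station 8, volunteer 6→station 3, volunteer 7→station 2, volunteer 8→station 7.
By Hall's marriage theorem, this means |N(S)| ≥ |S| for every subset S, so no violating subset exists.

none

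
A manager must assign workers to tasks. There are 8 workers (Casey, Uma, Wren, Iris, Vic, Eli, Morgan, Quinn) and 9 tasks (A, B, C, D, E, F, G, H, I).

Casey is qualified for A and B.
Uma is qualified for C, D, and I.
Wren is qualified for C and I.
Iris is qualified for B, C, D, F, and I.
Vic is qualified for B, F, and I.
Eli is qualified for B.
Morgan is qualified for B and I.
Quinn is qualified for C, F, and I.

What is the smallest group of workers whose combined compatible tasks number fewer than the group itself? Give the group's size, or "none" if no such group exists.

5

Take S = {Wren, Vic, Eli, Morgan, Quinn}. Its neighbourhood is {B, C, F, I}, so |N(S)| = 4 < |S| = 5.
Every subset of size less than 5 has at least as many neighbours as members, so 5 is the minimum.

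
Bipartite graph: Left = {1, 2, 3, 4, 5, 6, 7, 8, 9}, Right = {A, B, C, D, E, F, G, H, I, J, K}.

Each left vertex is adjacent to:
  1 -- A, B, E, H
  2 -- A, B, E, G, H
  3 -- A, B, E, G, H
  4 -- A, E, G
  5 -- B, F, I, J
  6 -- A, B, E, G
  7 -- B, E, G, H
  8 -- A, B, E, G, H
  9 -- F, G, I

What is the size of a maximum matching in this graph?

For example, pair 1-E, 2-H, 3-A, 4-G, 5-J, 6-B, 9-F.
The set {1, 2, 3, 4, 6, 7, 8} has only 5 neighbours ({A, B, E, G, H}), so by Hall's theorem at most 7 of the 9 left vertices can be matched.

7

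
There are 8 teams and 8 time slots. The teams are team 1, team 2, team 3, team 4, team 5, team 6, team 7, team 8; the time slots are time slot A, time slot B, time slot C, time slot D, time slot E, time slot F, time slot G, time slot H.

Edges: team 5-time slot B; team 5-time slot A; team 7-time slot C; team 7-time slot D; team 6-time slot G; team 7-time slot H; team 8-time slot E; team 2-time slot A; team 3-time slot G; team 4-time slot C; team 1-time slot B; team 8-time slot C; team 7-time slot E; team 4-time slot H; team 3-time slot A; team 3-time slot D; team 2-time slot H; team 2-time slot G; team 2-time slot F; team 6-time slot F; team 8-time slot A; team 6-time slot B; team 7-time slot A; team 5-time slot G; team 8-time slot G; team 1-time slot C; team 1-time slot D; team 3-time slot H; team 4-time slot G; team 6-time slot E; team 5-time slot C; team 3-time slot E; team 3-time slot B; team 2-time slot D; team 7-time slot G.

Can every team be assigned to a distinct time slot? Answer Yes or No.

Yes

For example, pair team 1→time slot B, team 2→time slot H, team 3→time slot D, team 4→time slot C, team 5→time slot A, team 6→time slot F, team 7→time slot E, team 8→time slot G.
Every team is matched, so this is a perfect matching.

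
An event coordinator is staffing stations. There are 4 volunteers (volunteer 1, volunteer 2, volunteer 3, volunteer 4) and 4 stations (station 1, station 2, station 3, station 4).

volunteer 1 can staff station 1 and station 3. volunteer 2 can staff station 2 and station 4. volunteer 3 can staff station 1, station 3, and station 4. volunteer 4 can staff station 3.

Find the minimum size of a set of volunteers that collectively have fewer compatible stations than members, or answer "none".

A matching saturating every volunteer exists, for instance volunteer 1→station 1, volunteer 2→station 2, volunteer 3→station 4, volunteer 4→station 3.
By Hall's marriage theorem, this means |N(S)| ≥ |S| for every subset S, so no violating subset exists.

none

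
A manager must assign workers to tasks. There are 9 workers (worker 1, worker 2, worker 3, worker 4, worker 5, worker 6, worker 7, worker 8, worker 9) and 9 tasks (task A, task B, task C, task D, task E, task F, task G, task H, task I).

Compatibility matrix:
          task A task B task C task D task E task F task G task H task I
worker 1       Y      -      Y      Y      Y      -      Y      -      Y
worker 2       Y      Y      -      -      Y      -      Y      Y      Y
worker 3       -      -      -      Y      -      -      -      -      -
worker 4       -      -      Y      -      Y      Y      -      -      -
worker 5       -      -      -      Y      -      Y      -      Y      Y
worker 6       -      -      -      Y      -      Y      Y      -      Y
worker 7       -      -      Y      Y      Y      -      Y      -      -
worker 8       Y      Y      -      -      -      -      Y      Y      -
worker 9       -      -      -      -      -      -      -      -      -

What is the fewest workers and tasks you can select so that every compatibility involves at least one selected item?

The 8 edges worker 1–task A, worker 2–task H, worker 3–task D, worker 4–task E, worker 5–task F, worker 6–task I, worker 7–task C, worker 8–task G form a matching, so any vertex cover needs at least 8 vertices (one per matched edge).
Conversely {worker 1, worker 2, worker 3, worker 4, worker 5, worker 6, worker 7, worker 8} meets every edge and has exactly 8 vertices, so 8 is optimal.

8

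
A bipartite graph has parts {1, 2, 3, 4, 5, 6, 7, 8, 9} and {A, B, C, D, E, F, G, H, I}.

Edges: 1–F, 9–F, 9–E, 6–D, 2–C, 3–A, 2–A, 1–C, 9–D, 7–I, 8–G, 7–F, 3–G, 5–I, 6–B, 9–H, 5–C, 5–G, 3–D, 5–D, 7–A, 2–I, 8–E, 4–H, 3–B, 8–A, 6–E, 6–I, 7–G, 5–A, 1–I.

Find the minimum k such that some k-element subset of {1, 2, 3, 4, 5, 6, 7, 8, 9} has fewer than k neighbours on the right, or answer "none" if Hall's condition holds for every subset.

A matching saturating every left vertex exists, for instance 1→F, 2→C, 3→B, 4→H, 5→A, 6→D, 7→I, 8→G, 9→E.
By Hall's marriage theorem, this means |N(S)| ≥ |S| for every subset S, so no violating subset exists.

none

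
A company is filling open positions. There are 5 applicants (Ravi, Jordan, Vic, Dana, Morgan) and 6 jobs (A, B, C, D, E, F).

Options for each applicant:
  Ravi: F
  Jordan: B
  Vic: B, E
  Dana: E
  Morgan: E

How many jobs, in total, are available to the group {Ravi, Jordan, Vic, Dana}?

3

The union of neighbours of {Ravi, Jordan, Vic, Dana} is {B, E, F}, which has 3 elements.
Since |N(S)| = 3 < |S| = 4, Hall's condition fails for this subset.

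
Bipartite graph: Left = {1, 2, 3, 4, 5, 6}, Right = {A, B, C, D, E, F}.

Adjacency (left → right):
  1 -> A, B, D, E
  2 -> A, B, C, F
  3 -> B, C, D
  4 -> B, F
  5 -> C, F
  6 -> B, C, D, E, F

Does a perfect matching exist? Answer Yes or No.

Yes

For example, pair 1–B, 2–A, 3–D, 4–F, 5–C, 6–E.
All 6 left vertices are covered.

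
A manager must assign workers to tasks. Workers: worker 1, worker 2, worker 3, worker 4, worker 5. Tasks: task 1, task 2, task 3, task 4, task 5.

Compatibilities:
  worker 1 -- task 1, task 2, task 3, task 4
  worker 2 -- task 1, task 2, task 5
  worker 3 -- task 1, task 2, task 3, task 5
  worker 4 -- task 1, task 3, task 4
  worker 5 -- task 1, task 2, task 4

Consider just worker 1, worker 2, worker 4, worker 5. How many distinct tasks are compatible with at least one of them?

The union of neighbours of {worker 1, worker 2, worker 4, worker 5} is {task 1, task 2, task 3, task 4, task 5}, which has 5 elements.
Since |N(S)| = 5 ≥ |S| = 4, Hall's condition holds for this subset.

5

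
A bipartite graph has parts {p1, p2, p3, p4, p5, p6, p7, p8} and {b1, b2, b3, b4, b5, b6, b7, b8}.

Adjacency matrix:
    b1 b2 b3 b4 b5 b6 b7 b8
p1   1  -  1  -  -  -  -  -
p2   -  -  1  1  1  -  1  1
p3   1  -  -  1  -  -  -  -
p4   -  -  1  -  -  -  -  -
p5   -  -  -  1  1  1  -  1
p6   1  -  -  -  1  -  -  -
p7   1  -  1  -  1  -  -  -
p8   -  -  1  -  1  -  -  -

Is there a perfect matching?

The set {p1, p4, p6, p7, p8} has only 3 neighbours ({b1, b3, b5}), so by Hall's theorem at most 6 of the 8 left vertices can be matched.
Hence no matching covers every left vertex.

No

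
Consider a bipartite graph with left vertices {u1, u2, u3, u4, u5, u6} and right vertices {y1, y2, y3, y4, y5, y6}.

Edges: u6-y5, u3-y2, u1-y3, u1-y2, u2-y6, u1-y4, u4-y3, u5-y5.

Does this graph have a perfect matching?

No

The set {u5, u6} has only 1 neighbour ({y5}), so by Hall's theorem at most 5 of the 6 left vertices can be matched.
Hence no matching covers every left vertex.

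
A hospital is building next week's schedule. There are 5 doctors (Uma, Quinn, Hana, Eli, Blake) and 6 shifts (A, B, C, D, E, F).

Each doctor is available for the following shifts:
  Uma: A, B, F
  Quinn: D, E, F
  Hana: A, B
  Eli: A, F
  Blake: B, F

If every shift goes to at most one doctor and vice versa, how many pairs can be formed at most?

4

One maximum matching: Uma–B, Quinn–E, Hana–A, Eli–F.
The set {Uma, Hana, Eli, Blake} has only 3 neighbours ({A, B, F}), so by Hall's theorem at most 4 of the 5 doctors can be matched.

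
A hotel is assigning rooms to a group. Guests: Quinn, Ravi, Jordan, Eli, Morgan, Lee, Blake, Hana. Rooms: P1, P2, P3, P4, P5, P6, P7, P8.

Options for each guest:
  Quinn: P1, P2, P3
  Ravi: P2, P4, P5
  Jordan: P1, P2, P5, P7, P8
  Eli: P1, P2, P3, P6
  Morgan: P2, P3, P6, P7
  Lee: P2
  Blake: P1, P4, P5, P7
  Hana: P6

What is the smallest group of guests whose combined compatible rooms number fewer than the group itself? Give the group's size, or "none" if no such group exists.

A matching saturating every guest exists, for instance Quinn→P3, Ravi→P4, Jordan→P8, Eli→P1, Morgan→P7, Lee→P2, Blake→P5, Hana→P6.
By Hall's marriage theorem, this means |N(S)| ≥ |S| for every subset S, so no violating subset exists.

none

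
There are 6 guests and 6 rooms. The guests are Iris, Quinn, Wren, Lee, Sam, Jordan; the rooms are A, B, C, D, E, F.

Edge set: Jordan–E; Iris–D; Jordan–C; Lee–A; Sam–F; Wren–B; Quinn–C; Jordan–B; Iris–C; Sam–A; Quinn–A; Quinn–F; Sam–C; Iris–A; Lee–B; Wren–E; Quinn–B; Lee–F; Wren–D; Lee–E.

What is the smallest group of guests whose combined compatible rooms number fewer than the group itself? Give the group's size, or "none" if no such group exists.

none

A matching saturating every guest exists, for instance Iris→D, Quinn→F, Wren→E, Lee→A, Sam→C, Jordan→B.
By Hall's marriage theorem, this means |N(S)| ≥ |S| for every subset S, so no violating subset exists.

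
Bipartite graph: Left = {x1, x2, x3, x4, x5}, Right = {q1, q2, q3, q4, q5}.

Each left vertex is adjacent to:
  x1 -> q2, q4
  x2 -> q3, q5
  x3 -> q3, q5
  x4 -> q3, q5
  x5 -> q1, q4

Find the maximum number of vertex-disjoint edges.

4

One maximum matching: x1–q2, x2–q3, x3–q5, x5–q4.
The set {x2, x3, x4} has only 2 neighbours ({q3, q5}), so by Hall's theorem at most 4 of the 5 left vertices can be matched.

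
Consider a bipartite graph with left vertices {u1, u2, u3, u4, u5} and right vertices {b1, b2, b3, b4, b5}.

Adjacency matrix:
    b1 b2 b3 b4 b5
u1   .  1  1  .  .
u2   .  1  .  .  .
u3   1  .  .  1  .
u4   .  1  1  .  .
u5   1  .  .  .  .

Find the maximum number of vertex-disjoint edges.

4

A valid assignment of size 4: u1→b3, u2→b2, u3→b4, u5→b1.
The set {u1, u2, u4} has only 2 neighbours ({b2, b3}), so by Hall's theorem at most 4 of the 5 left vertices can be matched.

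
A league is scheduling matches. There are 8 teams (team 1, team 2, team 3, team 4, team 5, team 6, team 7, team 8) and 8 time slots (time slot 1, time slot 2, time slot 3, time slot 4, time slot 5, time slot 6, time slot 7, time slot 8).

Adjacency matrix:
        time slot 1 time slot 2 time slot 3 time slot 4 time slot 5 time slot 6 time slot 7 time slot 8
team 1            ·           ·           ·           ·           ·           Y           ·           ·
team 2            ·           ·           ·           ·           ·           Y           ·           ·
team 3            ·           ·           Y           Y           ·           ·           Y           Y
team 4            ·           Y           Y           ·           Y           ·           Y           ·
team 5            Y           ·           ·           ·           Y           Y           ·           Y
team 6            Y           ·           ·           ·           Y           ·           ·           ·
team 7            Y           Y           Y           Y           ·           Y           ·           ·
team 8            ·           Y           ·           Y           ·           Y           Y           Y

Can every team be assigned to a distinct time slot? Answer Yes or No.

No

The set {team 1, team 2} has only 1 neighbour ({time slot 6}), so by Hall's theorem at most 7 of the 8 teams can be matched.
Hence no matching covers every team.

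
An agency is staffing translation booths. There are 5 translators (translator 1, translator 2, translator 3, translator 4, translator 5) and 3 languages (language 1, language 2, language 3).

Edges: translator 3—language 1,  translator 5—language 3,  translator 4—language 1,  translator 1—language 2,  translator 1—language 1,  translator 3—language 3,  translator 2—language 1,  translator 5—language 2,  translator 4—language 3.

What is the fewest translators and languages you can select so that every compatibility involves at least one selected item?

The 3 edges translator 1–language 2, translator 2–language 1, translator 3–language 3 form a matching, so any vertex cover needs at least 3 vertices (one per matched edge).
Conversely {language 1, language 2, language 3} meets every edge and has exactly 3 vertices, so 3 is optimal.

3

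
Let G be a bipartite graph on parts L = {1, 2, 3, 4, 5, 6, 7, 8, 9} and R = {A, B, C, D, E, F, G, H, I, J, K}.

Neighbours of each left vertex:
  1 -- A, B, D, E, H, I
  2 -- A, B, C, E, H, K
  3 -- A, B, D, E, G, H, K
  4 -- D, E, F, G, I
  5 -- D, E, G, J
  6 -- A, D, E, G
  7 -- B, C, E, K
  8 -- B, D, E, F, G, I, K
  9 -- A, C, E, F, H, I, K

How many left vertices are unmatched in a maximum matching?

0

One maximum matching: 1→H, 2→E, 3→G, 4→F, 5→J, 6→D, 7→B, 8→K, 9→A.
This saturates every left vertex, so 9 is the maximum.
That matches 9 of the 9, leaving 0 unmatched; no matching can do better.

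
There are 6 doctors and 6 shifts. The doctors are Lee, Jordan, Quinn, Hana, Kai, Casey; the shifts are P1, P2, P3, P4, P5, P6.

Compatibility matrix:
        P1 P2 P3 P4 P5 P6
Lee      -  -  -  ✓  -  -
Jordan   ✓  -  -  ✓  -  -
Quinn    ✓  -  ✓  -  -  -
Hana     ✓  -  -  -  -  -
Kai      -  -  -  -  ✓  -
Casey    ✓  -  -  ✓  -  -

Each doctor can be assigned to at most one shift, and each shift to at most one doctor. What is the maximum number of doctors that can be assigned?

4

For example, pair Lee→P4, Jordan→P1, Quinn→P3, Kai→P5.
The set {Lee, Jordan, Hana, Casey} has only 2 neighbours ({P1, P4}), so by Hall's theorem at most 4 of the 6 doctors can be matched.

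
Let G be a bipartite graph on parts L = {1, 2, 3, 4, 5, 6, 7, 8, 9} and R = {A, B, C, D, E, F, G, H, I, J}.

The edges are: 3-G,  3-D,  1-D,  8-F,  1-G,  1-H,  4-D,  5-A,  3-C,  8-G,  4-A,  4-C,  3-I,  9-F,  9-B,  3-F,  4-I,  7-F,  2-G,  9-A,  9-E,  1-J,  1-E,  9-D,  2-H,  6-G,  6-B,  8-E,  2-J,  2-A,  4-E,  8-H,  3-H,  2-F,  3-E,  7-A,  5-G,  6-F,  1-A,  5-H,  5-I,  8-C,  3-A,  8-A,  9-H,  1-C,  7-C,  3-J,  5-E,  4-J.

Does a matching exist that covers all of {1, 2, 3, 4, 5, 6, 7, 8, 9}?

One maximum matching: 1→H, 2→F, 3→J, 4→D, 5→G, 6→B, 7→C, 8→E, 9→A.
Every left vertex is matched, so this matching saturates all of them.

Yes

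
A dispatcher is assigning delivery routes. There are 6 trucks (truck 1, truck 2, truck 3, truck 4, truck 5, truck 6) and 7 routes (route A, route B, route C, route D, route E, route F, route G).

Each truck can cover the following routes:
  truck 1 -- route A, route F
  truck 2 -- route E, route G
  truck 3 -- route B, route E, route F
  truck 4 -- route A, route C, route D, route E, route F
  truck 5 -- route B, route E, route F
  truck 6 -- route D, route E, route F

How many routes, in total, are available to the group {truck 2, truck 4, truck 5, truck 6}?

7

The union of neighbours of {truck 2, truck 4, truck 5, truck 6} is {route A, route B, route C, route D, route E, route F, route G}, which has 7 elements.
Since |N(S)| = 7 ≥ |S| = 4, Hall's condition holds for this subset.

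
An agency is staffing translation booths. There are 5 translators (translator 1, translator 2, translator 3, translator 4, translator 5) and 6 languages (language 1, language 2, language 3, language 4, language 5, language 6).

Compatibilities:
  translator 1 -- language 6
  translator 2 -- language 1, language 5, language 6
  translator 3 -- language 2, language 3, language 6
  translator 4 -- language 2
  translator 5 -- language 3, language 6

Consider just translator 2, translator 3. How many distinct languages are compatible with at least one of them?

The union of neighbours of {translator 2, translator 3} is {language 1, language 2, language 3, language 5, language 6}, which has 5 elements.
Since |N(S)| = 5 ≥ |S| = 2, Hall's condition holds for this subset.

5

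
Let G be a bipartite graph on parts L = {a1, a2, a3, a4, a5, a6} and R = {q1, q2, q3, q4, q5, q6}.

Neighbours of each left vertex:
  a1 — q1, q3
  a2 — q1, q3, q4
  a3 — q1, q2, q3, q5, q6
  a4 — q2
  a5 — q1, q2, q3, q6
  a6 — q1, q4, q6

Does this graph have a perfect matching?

Yes

A valid assignment of size 6: a1→q1, a2→q4, a3→q5, a4→q2, a5→q3, a6→q6.
Every left vertex is matched, so this is a perfect matching.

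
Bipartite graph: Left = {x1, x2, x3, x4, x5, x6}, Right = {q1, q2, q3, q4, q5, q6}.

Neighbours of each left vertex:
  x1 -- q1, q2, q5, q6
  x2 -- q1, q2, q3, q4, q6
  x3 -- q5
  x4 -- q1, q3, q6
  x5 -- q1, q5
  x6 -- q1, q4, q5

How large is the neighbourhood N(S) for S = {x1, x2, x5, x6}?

6

The union of neighbours of {x1, x2, x5, x6} is {q1, q2, q3, q4, q5, q6}, which has 6 elements.
Since |N(S)| = 6 ≥ |S| = 4, Hall's condition holds for this subset.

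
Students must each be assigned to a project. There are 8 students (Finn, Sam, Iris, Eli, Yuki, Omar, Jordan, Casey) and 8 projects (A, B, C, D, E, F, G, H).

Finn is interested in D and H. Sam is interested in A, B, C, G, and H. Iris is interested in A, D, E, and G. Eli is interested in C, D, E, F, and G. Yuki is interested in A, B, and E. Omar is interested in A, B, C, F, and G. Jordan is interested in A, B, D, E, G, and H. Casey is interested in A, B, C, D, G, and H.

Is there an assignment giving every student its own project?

Yes

One maximum matching: Finn→H, Sam→C, Iris→D, Eli→F, Yuki→E, Omar→B, Jordan→A, Casey→G.
All 8 students are covered.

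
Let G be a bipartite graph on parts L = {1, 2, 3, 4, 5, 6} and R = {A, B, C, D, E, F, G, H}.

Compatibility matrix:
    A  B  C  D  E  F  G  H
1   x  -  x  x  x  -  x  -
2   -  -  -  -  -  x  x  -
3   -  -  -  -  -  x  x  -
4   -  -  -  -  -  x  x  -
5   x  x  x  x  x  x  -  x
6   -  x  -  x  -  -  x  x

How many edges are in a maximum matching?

One maximum matching: 1→E, 2→G, 3→F, 5→A, 6→B.
The set {2, 3, 4} has only 2 neighbours ({F, G}), so by Hall's theorem at most 5 of the 6 left vertices can be matched.

5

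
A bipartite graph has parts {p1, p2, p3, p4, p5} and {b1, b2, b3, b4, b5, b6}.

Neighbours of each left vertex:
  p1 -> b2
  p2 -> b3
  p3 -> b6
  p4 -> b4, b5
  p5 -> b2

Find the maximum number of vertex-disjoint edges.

One maximum matching: p1-b2, p2-b3, p3-b6, p4-b5.
The set {p1, p5} has only 1 neighbour ({b2}), so by Hall's theorem at most 4 of the 5 left vertices can be matched.

4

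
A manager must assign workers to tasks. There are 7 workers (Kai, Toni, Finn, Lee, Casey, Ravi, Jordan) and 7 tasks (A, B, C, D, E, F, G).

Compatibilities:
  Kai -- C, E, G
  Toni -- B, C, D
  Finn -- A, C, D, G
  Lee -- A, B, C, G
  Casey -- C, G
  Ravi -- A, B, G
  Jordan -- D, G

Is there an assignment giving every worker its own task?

The set {Toni, Finn, Lee, Casey, Ravi, Jordan} has only 5 neighbours ({A, B, C, D, G}), so by Hall's theorem at most 6 of the 7 workers can be matched.
Hence no matching covers every worker.

No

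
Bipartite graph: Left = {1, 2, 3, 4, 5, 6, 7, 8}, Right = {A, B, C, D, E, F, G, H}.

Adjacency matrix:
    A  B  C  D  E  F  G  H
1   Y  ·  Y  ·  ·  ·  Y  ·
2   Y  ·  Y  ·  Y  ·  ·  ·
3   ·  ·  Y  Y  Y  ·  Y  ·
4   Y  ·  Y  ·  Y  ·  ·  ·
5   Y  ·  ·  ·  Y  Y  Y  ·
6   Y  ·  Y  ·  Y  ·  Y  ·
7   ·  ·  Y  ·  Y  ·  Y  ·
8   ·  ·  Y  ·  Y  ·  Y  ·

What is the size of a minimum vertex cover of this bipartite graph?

The 6 edges 1–G, 2–A, 3–D, 4–C, 5–F, 6–E form a matching, so any vertex cover needs at least 6 vertices (one per matched edge).
Conversely {3, 5, A, C, E, G} meets every edge and has exactly 6 vertices, so 6 is optimal.

6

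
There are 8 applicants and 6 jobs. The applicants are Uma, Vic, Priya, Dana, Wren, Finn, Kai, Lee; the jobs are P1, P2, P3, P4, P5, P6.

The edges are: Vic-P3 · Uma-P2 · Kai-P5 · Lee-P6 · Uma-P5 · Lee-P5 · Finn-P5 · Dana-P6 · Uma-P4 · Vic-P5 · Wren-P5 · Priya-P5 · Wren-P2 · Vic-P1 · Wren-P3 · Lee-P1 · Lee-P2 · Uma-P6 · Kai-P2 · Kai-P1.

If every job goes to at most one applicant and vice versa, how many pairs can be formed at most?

A valid assignment of size 6: Uma→P4, Vic→P3, Priya→P5, Dana→P6, Wren→P2, Kai→P1.
The set {Vic, Priya, Dana, Wren, Finn, Kai, Lee} has only 5 neighbours ({P1, P2, P3, P5, P6}), so by Hall's theorem at most 6 of the 8 applicants can be matched.

6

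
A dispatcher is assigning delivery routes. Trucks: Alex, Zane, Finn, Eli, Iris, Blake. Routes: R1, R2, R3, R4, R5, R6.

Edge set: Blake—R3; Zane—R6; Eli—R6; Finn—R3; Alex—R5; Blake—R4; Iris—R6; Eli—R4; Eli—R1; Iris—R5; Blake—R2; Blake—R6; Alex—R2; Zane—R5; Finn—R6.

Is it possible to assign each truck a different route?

For example, pair Alex–R2, Zane–R6, Finn–R3, Eli–R1, Iris–R5, Blake–R4.
All 6 trucks are covered.

Yes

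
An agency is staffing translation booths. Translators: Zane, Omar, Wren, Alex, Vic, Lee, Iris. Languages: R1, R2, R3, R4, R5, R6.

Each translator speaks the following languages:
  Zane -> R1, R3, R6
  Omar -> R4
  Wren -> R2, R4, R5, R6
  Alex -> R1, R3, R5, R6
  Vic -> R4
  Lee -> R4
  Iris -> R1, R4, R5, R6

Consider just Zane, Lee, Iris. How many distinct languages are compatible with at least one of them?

The union of neighbours of {Zane, Lee, Iris} is {R1, R3, R4, R5, R6}, which has 5 elements.
Since |N(S)| = 5 ≥ |S| = 3, Hall's condition holds for this subset.

5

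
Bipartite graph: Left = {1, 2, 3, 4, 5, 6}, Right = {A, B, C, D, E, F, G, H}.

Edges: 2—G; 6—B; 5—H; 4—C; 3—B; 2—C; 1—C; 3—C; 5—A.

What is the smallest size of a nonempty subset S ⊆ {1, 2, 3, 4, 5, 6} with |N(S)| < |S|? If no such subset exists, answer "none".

2

Take S = {1, 4}. Its neighbourhood is {C}, so |N(S)| = 1 < |S| = 2.
No single vertex violates Hall's condition since each has at least one neighbour, so 2 is the minimum.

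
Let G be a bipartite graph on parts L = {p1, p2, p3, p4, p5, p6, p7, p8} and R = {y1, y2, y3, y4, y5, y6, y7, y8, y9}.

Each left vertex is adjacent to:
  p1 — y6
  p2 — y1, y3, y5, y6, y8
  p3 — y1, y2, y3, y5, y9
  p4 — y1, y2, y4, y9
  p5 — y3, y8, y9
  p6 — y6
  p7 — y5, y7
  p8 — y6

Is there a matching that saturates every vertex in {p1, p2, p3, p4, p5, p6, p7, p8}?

The set {p1, p6, p8} has only 1 neighbour ({y6}), so by Hall's theorem at most 6 of the 8 left vertices can be matched.
Hence no matching covers every left vertex.

No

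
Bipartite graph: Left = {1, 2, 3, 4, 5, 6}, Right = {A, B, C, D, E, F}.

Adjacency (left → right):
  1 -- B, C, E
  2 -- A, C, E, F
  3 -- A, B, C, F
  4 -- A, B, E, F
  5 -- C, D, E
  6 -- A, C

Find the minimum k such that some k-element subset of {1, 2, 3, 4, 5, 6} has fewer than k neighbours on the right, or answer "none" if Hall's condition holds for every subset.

none

A matching saturating every left vertex exists, for instance 1→E, 2→A, 3→B, 4→F, 5→D, 6→C.
By Hall's marriage theorem, this means |N(S)| ≥ |S| for every subset S, so no violating subset exists.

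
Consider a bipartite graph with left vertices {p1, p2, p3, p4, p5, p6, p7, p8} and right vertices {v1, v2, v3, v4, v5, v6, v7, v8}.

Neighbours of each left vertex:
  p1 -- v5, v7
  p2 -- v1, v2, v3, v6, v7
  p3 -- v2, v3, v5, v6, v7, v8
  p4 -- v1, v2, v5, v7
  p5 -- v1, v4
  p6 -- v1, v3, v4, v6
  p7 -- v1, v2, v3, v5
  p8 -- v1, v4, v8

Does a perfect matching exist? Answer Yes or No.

A valid assignment of size 8: p1→v5, p2→v3, p3→v8, p4→v7, p5→v4, p6→v6, p7→v2, p8→v1.
Every left vertex is matched, so this is a perfect matching.

Yes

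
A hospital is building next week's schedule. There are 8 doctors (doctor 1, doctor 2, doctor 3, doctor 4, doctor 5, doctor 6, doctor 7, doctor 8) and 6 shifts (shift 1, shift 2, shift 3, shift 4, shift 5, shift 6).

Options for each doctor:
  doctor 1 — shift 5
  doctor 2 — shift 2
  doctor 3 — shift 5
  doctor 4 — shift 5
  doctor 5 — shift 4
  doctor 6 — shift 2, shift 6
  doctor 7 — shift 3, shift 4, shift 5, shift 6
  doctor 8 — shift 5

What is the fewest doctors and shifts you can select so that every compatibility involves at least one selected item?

5

A maximum matching has 5 edges (e.g. doctor 1–shift 5, doctor 2–shift 2, doctor 5–shift 4, doctor 6–shift 6, doctor 7–shift 3).
By König's theorem the minimum vertex cover has the same size. One such cover is {doctor 2, doctor 5, doctor 6, doctor 7, shift 5}.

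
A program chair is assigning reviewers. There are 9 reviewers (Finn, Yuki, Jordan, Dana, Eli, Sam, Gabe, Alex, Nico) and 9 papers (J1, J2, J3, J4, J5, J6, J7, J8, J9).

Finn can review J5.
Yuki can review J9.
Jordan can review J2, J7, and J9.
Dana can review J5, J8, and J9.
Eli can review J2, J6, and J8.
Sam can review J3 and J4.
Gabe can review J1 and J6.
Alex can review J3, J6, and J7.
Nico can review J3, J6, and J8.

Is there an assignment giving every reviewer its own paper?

A valid assignment of size 9: Finn→J5, Yuki→J9, Jordan→J2, Dana→J8, Eli→J6, Sam→J4, Gabe→J1, Alex→J7, Nico→J3.
Every reviewer is matched, so this is a perfect matching.

Yes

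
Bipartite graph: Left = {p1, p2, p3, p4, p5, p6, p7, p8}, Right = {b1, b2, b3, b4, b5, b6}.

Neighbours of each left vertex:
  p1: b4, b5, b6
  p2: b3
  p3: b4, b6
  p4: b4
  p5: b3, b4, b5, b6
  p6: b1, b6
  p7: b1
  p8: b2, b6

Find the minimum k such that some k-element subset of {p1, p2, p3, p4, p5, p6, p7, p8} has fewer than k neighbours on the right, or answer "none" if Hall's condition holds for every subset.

4

Take S = {p3, p4, p6, p7}. Its neighbourhood is {b1, b4, b6}, so |N(S)| = 3 < |S| = 4.
Every subset of size less than 4 has at least as many neighbours as members, so 4 is the minimum.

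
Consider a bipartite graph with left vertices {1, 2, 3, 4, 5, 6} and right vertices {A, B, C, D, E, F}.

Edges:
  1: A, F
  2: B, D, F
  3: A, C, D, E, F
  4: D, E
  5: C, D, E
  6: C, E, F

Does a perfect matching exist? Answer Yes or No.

A valid assignment of size 6: 1–F, 2–B, 3–A, 4–D, 5–C, 6–E.
All 6 left vertices are covered.

Yes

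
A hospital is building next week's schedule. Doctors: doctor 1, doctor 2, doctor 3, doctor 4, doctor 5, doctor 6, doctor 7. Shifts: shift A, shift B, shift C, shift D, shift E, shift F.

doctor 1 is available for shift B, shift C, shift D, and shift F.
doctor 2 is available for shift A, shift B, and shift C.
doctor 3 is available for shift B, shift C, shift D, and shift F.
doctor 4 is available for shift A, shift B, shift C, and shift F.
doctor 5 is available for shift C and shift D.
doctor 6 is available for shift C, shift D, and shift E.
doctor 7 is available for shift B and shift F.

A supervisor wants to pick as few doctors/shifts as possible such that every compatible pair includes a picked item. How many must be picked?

The 6 edges doctor 1–shift C, doctor 2–shift B, doctor 3–shift F, doctor 4–shift A, doctor 5–shift D, doctor 6–shift E form a matching, so any vertex cover needs at least 6 vertices (one per matched edge).
Conversely {doctor 6, shift A, shift B, shift C, shift D, shift F} meets every edge and has exactly 6 vertices, so 6 is optimal.

6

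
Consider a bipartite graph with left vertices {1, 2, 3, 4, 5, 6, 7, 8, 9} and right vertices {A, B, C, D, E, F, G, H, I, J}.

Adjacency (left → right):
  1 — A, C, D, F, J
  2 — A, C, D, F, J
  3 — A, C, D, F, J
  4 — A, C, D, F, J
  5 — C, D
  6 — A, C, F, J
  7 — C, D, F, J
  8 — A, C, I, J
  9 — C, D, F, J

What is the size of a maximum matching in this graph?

For example, pair 1–D, 2–F, 3–A, 4–J, 5–C, 8–I.
The set {1, 2, 3, 4, 5, 6, 7, 9} has only 5 neighbours ({A, C, D, F, J}), so by Hall's theorem at most 6 of the 9 left vertices can be matched.

6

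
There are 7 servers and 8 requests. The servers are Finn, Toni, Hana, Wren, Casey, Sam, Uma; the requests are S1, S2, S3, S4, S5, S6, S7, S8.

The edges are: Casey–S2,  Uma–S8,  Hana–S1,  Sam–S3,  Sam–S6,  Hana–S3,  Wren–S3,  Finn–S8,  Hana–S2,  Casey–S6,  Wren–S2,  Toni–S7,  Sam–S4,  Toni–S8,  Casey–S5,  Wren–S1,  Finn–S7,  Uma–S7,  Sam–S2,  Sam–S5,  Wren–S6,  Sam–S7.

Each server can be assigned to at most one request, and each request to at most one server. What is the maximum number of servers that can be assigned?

One maximum matching: Finn-S7, Toni-S8, Hana-S1, Wren-S3, Casey-S6, Sam-S2.
The set {Finn, Toni, Uma} has only 2 neighbours ({S7, S8}), so by Hall's theorem at most 6 of the 7 servers can be matched.

6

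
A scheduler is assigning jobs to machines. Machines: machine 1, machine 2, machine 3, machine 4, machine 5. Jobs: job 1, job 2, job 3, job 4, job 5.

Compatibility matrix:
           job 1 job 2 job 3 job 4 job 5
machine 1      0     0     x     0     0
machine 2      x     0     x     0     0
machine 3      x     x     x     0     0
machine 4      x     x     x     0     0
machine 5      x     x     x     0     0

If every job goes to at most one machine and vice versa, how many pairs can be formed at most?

For example, pair machine 1-job 3, machine 2-job 1, machine 3-job 2.
The set {machine 1, machine 2, machine 3, machine 4, machine 5} has only 3 neighbours ({job 1, job 2, job 3}), so by Hall's theorem at most 3 of the 5 machines can be matched.

3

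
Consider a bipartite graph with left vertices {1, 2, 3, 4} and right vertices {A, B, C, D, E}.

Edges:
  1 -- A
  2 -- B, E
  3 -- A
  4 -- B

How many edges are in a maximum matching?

A valid assignment of size 3: 1–A, 2–E, 4–B.
The set {1, 3} has only 1 neighbour ({A}), so by Hall's theorem at most 3 of the 4 left vertices can be matched.

3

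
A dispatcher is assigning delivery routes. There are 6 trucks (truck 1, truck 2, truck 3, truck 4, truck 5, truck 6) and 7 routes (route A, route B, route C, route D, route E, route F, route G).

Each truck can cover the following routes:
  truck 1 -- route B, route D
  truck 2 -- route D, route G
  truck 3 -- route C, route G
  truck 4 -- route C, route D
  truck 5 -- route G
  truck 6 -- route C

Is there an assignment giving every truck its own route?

The set {truck 2, truck 3, truck 4, truck 5, truck 6} has only 3 neighbours ({route C, route D, route G}), so by Hall's theorem at most 4 of the 6 trucks can be matched.
Hence no matching covers every truck.

No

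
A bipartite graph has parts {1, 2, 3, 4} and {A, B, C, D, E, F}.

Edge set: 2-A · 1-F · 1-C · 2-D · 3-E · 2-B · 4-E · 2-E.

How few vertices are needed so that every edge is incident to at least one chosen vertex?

The 3 edges 1–F, 2–B, 3–E form a matching, so any vertex cover needs at least 3 vertices (one per matched edge).
Conversely {1, 2, E} meets every edge and has exactly 3 vertices, so 3 is optimal.

3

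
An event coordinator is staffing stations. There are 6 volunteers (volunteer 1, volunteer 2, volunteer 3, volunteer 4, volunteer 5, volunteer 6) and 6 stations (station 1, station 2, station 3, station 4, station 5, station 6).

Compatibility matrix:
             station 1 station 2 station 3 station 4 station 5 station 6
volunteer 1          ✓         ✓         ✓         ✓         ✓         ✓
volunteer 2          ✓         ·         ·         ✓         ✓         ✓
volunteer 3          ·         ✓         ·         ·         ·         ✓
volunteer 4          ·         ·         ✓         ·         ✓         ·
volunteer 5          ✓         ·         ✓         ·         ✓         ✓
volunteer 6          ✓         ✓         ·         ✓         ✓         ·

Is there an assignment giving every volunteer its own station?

One maximum matching: volunteer 1-station 1, volunteer 2-station 4, volunteer 3-station 6, volunteer 4-station 5, volunteer 5-station 3, volunteer 6-station 2.
Every volunteer is matched, so this is a perfect matching.

Yes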